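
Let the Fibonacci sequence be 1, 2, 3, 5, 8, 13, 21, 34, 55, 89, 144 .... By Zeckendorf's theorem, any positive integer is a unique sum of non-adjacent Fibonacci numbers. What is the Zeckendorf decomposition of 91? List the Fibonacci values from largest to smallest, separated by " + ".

Repeatedly subtract the largest Fibonacci number that fits:
subtract 89 from 91: 2 remains
subtract 2 from 2: 0 remains
So 91 = 89 + 2, with no two terms consecutive in the sequence.

89 + 2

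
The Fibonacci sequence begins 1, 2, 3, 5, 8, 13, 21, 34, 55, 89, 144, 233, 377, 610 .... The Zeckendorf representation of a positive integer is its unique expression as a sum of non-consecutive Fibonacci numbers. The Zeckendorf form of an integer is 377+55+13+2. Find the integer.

447

377+55+13+2 = 447.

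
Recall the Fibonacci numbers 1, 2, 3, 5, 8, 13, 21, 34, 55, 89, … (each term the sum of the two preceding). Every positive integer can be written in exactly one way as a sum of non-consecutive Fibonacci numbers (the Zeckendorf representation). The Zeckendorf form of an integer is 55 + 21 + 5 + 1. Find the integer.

55 + 21 + 5 + 1 = 82.

82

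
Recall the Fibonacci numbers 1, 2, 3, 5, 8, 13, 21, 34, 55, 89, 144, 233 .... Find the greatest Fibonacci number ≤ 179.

144 ≤ 179 < 233, so the largest Fibonacci number not exceeding 179 is 144.

144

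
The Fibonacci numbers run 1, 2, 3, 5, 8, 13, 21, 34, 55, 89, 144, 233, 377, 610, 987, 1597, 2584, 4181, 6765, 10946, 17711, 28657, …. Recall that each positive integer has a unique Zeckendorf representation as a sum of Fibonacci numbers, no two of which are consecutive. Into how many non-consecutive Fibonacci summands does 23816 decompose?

6

subtract 17711 from 23816: 6105 remains
subtract 4181 from 6105: 1924 remains
subtract 1597 from 1924: 327 remains
subtract 233 from 327: 94 remains
subtract 89 from 94: 5 remains
subtract 5 from 5: 0 remains
23816 = 17711 + 4181 + 1597 + 233 + 89 + 5, which has 6 terms.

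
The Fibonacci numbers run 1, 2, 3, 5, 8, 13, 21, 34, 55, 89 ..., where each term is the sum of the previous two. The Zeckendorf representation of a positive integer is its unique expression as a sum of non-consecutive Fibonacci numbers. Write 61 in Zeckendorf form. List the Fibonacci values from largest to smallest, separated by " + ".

55 + 5 + 1

61 − 55 = 6
6 − 5 = 1
1 − 1 = 0
So 61 = 55 + 5 + 1, with no two terms consecutive in the sequence.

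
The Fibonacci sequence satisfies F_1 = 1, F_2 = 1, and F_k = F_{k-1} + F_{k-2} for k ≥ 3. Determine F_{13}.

Iterating the recurrence up to F_{7} = 13 and F_{6} = 8:
F_{8} = F_{7} + F_{6} = 13 + 8 = 21
F_{9} = F_{8} + F_{7} = 21 + 13 = 34
F_{10} = F_{9} + F_{8} = 34 + 21 = 55
F_{11} = F_{10} + F_{9} = 55 + 34 = 89
F_{12} = F_{11} + F_{10} = 89 + 55 = 144
F_{13} = F_{12} + F_{11} = 144 + 89 = 233

233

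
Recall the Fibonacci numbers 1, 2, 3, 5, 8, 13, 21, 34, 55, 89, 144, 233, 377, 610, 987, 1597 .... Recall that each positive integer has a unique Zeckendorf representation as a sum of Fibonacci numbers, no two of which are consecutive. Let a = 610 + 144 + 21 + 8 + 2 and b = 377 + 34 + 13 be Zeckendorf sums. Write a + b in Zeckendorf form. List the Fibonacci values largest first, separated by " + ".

987 + 144 + 55 + 21 + 2

The two numbers are 785 and 424, so their sum is 1209.
largest Fibonacci ≤ 1209 is 987; 1209 − 987 = 222
largest Fibonacci ≤ 222 is 144; 222 − 144 = 78
largest Fibonacci ≤ 78 is 55; 78 − 55 = 23
largest Fibonacci ≤ 23 is 21; 23 − 21 = 2
largest Fibonacci ≤ 2 is 2; 2 − 2 = 0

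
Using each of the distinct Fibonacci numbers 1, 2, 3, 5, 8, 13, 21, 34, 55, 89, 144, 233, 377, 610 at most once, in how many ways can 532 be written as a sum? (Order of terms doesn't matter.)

Starting from the Zeckendorf form and repeatedly splitting a term F_k into F_{k−1} + F_{k−2} (when neither is already used) reaches every representation.
532 = 377+144+8+3 = 377+144+8+2+1 = 377+89+55+8+3 = 377+144+5+3+2+1 = … (13 more), for 17 in all.

17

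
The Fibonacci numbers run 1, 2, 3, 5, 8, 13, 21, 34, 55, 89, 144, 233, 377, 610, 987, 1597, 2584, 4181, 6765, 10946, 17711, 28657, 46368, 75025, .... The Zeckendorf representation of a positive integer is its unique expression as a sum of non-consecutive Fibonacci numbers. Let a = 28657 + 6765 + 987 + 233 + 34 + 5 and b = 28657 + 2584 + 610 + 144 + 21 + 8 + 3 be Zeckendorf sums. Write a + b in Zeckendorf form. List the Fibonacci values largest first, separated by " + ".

The two numbers are 36681 and 32027, so their sum is 68708.
Greedily peel off the largest Fibonacci term at each step:
68708 − 46368 = 22340
22340 − 17711 = 4629
4629 − 4181 = 448
448 − 377 = 71
71 − 55 = 16
16 − 13 = 3
3 − 3 = 0

46368 + 17711 + 4181 + 377 + 55 + 13 + 3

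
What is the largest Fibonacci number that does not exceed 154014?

121393

121393 ≤ 154014 < 196418, so the largest Fibonacci number not exceeding 154014 is 121393.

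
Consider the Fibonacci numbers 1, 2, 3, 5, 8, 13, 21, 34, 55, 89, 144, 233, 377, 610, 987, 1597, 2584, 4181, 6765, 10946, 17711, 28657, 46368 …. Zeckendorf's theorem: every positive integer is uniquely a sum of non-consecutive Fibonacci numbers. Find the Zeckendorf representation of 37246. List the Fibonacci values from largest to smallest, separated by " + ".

28657 ≤ 37246 < 46368, so take 28657; remainder 8589
6765 ≤ 8589 < 10946, so take 6765; remainder 1824
1597 ≤ 1824 < 2584, so take 1597; remainder 227
144 ≤ 227 < 233, so take 144; remainder 83
55 ≤ 83 < 89, so take 55; remainder 28
21 ≤ 28 < 34, so take 21; remainder 7
5 ≤ 7 < 8, so take 5; remainder 2
2 ≤ 2 < 3, so take 2; remainder 0
So 37246 = 28657 + 6765 + 1597 + 144 + 55 + 21 + 5 + 2, with no two terms consecutive in the sequence.

28657 + 6765 + 1597 + 144 + 55 + 21 + 5 + 2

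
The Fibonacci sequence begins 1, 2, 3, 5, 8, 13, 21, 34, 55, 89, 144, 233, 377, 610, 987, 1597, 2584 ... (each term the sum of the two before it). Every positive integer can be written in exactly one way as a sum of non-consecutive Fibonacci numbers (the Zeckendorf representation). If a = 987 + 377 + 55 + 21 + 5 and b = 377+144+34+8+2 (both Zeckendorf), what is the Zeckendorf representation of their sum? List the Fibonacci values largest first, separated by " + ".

1597 + 377 + 34 + 2

The two numbers are 1445 and 565, so their sum is 2010.
Greedy algorithm:
subtract 1597 from 2010: 413 remains
subtract 377 from 413: 36 remains
subtract 34 from 36: 2 remains
subtract 2 from 2: 0 remains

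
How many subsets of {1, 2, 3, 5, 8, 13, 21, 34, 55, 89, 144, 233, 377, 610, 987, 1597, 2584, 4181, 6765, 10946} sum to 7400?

Each representation comes from the Zeckendorf form by replacing some F_k with F_{k−1} + F_{k−2} where possible.
7400 = 6765+610+21+3+1 = 6765+610+13+8+3+1 = 6765+377+233+21+3+1 = … (21 more), for 24 in all.

24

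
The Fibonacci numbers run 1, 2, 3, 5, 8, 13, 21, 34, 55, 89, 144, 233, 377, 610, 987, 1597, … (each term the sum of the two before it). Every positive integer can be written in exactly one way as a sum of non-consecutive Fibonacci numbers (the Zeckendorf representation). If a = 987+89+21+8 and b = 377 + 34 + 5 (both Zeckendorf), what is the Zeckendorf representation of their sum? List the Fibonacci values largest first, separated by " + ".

The two numbers are 1105 and 416, so their sum is 1521.
subtract 987 from 1521: 534 remains
subtract 377 from 534: 157 remains
subtract 144 from 157: 13 remains
subtract 13 from 13: 0 remains

987 + 377 + 144 + 13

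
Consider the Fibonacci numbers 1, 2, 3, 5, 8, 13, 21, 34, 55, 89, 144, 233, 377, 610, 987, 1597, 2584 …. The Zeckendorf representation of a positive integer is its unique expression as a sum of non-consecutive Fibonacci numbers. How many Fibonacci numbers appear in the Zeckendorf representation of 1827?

Greedily peel off the largest Fibonacci term at each step:
subtract 1597 from 1827: 230 remains
subtract 144 from 230: 86 remains
subtract 55 from 86: 31 remains
subtract 21 from 31: 10 remains
subtract 8 from 10: 2 remains
subtract 2 from 2: 0 remains
1827 = 1597 + 144 + 55 + 21 + 8 + 2, which has 6 terms.

6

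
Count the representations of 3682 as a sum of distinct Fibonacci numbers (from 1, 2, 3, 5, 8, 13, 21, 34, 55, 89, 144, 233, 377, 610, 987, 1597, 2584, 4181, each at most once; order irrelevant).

30

Starting from the Zeckendorf form and repeatedly splitting a term F_k into F_{k−1} + F_{k−2} (when neither is already used) reaches every representation.
3682 = 2584+987+89+21+1 = 2584+987+89+13+8+1 = 2584+987+55+34+21+1 = 2584+610+377+89+21+1 = … (26 more), for 30 in all.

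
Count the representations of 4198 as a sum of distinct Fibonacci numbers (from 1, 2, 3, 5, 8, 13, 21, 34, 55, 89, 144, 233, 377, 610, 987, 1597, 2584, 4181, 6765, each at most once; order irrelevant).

4198 = 4181+13+3+1 = 4181+8+5+3+1 = 2584+1597+13+3+1 = 2584+1597+8+5+3+1 = 2584+987+610+13+3+1 = … (8 more), for 13 in all.

13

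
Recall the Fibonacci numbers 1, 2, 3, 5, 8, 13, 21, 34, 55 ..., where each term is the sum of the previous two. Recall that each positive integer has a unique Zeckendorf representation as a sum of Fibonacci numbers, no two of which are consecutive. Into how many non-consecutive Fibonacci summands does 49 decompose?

3

subtract 34 from 49: 15 remains
subtract 13 from 15: 2 remains
subtract 2 from 2: 0 remains
49 = 34 + 13 + 2, which has 3 terms.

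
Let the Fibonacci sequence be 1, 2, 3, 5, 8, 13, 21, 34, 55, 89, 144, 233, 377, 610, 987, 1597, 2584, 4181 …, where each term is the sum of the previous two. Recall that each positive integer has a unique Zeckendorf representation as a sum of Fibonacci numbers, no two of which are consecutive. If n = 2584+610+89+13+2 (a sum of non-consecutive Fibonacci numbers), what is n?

3298

2584+610+89+13+2 = 3298.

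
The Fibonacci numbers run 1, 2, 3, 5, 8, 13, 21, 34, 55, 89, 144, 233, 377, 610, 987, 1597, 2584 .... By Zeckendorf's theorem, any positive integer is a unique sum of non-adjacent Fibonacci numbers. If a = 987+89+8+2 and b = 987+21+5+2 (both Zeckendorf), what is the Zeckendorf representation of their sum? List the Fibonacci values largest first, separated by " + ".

1597 + 377 + 89 + 34 + 3 + 1

The two numbers are 1086 and 1015, so their sum is 2101.
Greedy algorithm:
take 1597 (≤ 2101); 2101 − 1597 = 504
take 377 (≤ 504); 504 − 377 = 127
take 89 (≤ 127); 127 − 89 = 38
take 34 (≤ 38); 38 − 34 = 4
take 3 (≤ 4); 4 − 3 = 1
take 1 (≤ 1); 1 − 1 = 0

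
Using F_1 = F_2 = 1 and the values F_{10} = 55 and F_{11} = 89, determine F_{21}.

By F_{2k+1} = F_k² + F_{k+1}²: F_{21} = 55² + 89² = 3025 + 7921 = 10946.

10946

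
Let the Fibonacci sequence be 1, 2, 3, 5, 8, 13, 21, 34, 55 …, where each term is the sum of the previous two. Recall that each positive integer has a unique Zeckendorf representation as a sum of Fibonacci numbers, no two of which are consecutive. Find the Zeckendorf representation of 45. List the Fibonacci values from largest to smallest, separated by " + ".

largest Fibonacci ≤ 45 is 34; 45 − 34 = 11
largest Fibonacci ≤ 11 is 8; 11 − 8 = 3
largest Fibonacci ≤ 3 is 3; 3 − 3 = 0
So 45 = 34 + 8 + 3, with no two terms consecutive in the sequence.

34 + 8 + 3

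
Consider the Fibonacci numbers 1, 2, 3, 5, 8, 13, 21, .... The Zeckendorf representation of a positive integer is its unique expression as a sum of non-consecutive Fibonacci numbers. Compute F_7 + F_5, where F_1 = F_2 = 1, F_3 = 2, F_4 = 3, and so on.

F_7 + F_5 = 13 + 5 = 18.

18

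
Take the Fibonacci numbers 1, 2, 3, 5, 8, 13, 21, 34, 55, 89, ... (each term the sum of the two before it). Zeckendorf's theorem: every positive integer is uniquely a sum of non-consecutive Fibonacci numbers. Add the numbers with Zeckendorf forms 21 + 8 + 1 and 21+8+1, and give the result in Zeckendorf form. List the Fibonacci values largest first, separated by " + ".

The two numbers are 30 and 30, so their sum is 60.
take 55 (≤ 60); 60 − 55 = 5
take 5 (≤ 5); 5 − 5 = 0

55 + 5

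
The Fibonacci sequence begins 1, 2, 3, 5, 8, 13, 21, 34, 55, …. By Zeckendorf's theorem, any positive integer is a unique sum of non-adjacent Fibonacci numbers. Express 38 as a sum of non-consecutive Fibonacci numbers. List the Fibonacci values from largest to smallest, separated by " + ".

subtract 34 from 38: 4 remains
subtract 3 from 4: 1 remains
subtract 1 from 1: 0 remains
So 38 = 34 + 3 + 1, with no two terms consecutive in the sequence.

34 + 3 + 1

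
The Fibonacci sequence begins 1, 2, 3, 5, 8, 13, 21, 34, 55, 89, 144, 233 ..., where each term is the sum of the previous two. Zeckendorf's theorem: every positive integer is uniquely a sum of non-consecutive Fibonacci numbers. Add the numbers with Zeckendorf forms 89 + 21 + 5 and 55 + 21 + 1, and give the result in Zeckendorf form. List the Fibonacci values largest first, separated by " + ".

The two numbers are 115 and 77, so their sum is 192.
Greedily peel off the largest Fibonacci term at each step:
192 − 144 = 48
48 − 34 = 14
14 − 13 = 1
1 − 1 = 0

144 + 34 + 13 + 1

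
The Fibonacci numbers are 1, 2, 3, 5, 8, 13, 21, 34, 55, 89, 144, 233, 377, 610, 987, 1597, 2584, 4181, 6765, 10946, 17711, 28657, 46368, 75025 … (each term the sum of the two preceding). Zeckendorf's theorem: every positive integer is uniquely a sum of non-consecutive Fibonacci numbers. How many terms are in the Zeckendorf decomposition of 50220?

7

largest Fibonacci ≤ 50220 is 46368; 50220 − 46368 = 3852
largest Fibonacci ≤ 3852 is 2584; 3852 − 2584 = 1268
largest Fibonacci ≤ 1268 is 987; 1268 − 987 = 281
largest Fibonacci ≤ 281 is 233; 281 − 233 = 48
largest Fibonacci ≤ 48 is 34; 48 − 34 = 14
largest Fibonacci ≤ 14 is 13; 14 − 13 = 1
largest Fibonacci ≤ 1 is 1; 1 − 1 = 0
50220 = 46368 + 2584 + 987 + 233 + 34 + 13 + 1, which has 7 terms.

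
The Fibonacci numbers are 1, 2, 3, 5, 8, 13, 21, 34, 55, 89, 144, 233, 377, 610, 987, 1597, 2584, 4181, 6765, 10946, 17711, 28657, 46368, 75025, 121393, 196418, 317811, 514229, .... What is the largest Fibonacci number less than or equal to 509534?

317811 ≤ 509534 < 514229, so the largest Fibonacci number not exceeding 509534 is 317811.

317811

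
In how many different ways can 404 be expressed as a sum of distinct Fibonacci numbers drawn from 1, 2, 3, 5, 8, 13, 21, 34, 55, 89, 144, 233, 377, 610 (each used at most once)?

14

Each representation comes from the Zeckendorf form by replacing some F_k with F_{k−1} + F_{k−2} where possible.
404 = 377+21+5+1 = 377+21+3+2+1 = 377+13+8+5+1 = 233+144+21+5+1 = 377+13+8+3+2+1 = … (9 more), for 14 in all.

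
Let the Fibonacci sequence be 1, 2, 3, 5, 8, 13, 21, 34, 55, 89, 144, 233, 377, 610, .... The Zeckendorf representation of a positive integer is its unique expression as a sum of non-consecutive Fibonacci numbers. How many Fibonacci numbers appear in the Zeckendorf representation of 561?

Repeatedly subtract the largest Fibonacci number that fits:
subtract 377 from 561: 184 remains
subtract 144 from 184: 40 remains
subtract 34 from 40: 6 remains
subtract 5 from 6: 1 remains
subtract 1 from 1: 0 remains
561 = 377 + 144 + 34 + 5 + 1, which has 5 terms.

5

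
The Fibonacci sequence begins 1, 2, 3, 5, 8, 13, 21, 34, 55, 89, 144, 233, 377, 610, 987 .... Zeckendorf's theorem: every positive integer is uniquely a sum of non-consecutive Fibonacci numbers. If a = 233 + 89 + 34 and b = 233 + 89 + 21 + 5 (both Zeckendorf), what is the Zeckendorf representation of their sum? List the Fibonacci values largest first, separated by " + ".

The two numbers are 356 and 348, so their sum is 704.
Greedy algorithm:
704: greatest Fibonacci not exceeding it is 610, leaving 94
94: greatest Fibonacci not exceeding it is 89, leaving 5
5: greatest Fibonacci not exceeding it is 5, leaving 0

610 + 89 + 5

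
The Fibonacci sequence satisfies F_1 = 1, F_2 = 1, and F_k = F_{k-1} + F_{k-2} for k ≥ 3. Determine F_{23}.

28657

Iterating the recurrence up to F_{19} = 4181 and F_{18} = 2584:
F_{20} = F_{19} + F_{18} = 4181 + 2584 = 6765
F_{21} = F_{20} + F_{19} = 6765 + 4181 = 10946
F_{22} = F_{21} + F_{20} = 10946 + 6765 = 17711
F_{23} = F_{22} + F_{21} = 17711 + 10946 = 28657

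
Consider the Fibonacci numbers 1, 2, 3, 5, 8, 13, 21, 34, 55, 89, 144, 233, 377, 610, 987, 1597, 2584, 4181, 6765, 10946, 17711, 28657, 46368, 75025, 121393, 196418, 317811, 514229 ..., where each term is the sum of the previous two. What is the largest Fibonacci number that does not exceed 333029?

317811

317811 ≤ 333029 < 514229, so the largest Fibonacci number not exceeding 333029 is 317811.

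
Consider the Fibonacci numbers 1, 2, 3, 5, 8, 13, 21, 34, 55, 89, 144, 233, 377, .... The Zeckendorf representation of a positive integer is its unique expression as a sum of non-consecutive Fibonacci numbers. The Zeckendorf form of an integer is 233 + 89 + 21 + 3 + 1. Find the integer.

347

233 + 89 + 21 + 3 + 1 = 347.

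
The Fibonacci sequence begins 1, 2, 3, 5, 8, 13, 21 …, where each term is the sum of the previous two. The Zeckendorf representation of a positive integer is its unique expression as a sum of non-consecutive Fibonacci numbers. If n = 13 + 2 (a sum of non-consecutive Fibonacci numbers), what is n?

13 + 2 = 15.

15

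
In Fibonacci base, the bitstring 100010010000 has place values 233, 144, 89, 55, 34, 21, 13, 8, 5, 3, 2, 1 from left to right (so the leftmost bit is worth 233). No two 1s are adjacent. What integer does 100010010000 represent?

Summing the place values of the 1 bits: 233 + 34 + 8 = 275.

275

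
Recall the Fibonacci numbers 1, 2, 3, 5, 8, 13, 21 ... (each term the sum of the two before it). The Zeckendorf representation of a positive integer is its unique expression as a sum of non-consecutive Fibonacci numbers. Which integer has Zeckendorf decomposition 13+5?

18

13+5 = 18.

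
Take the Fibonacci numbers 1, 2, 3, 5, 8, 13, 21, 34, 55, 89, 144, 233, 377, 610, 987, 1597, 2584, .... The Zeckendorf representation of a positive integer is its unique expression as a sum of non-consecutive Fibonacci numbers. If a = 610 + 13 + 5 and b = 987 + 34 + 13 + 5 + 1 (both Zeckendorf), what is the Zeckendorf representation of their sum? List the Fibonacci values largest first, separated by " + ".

1597 + 55 + 13 + 3

The two numbers are 628 and 1040, so their sum is 1668.
Greedily peel off the largest Fibonacci term at each step:
1668: greatest Fibonacci not exceeding it is 1597, leaving 71
71: greatest Fibonacci not exceeding it is 55, leaving 16
16: greatest Fibonacci not exceeding it is 13, leaving 3
3: greatest Fibonacci not exceeding it is 3, leaving 0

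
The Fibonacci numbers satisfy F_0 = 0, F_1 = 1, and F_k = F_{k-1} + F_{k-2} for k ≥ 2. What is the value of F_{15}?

610

Iterating the recurrence up to F_{8} = 21 and F_{7} = 13:
F_{9} = F_{8} + F_{7} = 21 + 13 = 34
F_{10} = F_{9} + F_{8} = 34 + 21 = 55
F_{11} = F_{10} + F_{9} = 55 + 34 = 89
F_{12} = F_{11} + F_{10} = 89 + 55 = 144
F_{13} = F_{12} + F_{11} = 144 + 89 = 233
F_{14} = F_{13} + F_{12} = 233 + 144 = 377
F_{15} = F_{14} + F_{13} = 377 + 233 = 610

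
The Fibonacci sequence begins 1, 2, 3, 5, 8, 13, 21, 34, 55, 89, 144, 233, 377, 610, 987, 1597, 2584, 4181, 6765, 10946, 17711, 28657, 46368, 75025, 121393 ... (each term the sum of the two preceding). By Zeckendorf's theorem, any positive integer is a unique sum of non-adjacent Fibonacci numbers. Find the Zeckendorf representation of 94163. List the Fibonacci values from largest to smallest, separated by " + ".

75025 + 17711 + 987 + 377 + 55 + 8

Repeatedly subtract the largest Fibonacci number that fits:
subtract 75025 from 94163: 19138 remains
subtract 17711 from 19138: 1427 remains
subtract 987 from 1427: 440 remains
subtract 377 from 440: 63 remains
subtract 55 from 63: 8 remains
subtract 8 from 8: 0 remains
So 94163 = 75025 + 17711 + 987 + 377 + 55 + 8, with no two terms consecutive in the sequence.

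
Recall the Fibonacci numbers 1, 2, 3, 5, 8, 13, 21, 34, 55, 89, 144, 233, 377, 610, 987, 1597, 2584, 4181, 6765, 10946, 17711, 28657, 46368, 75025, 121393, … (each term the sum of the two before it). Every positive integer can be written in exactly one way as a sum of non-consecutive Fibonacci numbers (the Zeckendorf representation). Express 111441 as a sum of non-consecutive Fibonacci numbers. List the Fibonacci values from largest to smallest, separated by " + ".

75025 + 28657 + 6765 + 987 + 5 + 2

Greedy algorithm:
largest Fibonacci ≤ 111441 is 75025; 111441 − 75025 = 36416
largest Fibonacci ≤ 36416 is 28657; 36416 − 28657 = 7759
largest Fibonacci ≤ 7759 is 6765; 7759 − 6765 = 994
largest Fibonacci ≤ 994 is 987; 994 − 987 = 7
largest Fibonacci ≤ 7 is 5; 7 − 5 = 2
largest Fibonacci ≤ 2 is 2; 2 − 2 = 0
So 111441 = 75025 + 28657 + 6765 + 987 + 5 + 2, with no two terms consecutive in the sequence.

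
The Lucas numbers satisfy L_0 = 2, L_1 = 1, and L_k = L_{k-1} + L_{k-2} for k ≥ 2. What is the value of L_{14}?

843

Iterating the recurrence up to L_{8} = 47 and L_{7} = 29:
L_{9} = L_{8} + L_{7} = 47 + 29 = 76
L_{10} = L_{9} + L_{8} = 76 + 47 = 123
L_{11} = L_{10} + L_{9} = 123 + 76 = 199
L_{12} = L_{11} + L_{10} = 199 + 123 = 322
L_{13} = L_{12} + L_{11} = 322 + 199 = 521
L_{14} = L_{13} + L_{12} = 521 + 322 = 843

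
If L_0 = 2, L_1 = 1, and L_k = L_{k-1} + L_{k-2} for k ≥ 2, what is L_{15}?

1364

Iterating the recurrence up to L_{10} = 123 and L_{9} = 76:
L_{11} = L_{10} + L_{9} = 123 + 76 = 199
L_{12} = L_{11} + L_{10} = 199 + 123 = 322
L_{13} = L_{12} + L_{11} = 322 + 199 = 521
L_{14} = L_{13} + L_{12} = 521 + 322 = 843
L_{15} = L_{14} + L_{13} = 843 + 521 = 1364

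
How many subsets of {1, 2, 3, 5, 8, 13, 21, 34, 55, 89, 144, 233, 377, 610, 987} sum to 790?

790 = 610+144+34+2 = 610+144+21+13+2 = 610+89+55+34+2 = … (9 more), for 12 in all.

12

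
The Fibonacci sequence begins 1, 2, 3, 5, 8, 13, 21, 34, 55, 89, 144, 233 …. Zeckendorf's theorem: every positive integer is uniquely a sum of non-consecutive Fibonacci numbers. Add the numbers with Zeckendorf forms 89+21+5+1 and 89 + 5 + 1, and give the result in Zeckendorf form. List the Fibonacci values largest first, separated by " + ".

The two numbers are 116 and 95, so their sum is 211.
211: greatest Fibonacci not exceeding it is 144, leaving 67
67: greatest Fibonacci not exceeding it is 55, leaving 12
12: greatest Fibonacci not exceeding it is 8, leaving 4
4: greatest Fibonacci not exceeding it is 3, leaving 1
1: greatest Fibonacci not exceeding it is 1, leaving 0

144 + 55 + 8 + 3 + 1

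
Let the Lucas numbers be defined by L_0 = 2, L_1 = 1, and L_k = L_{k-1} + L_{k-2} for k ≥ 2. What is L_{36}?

33385282

Iterating the recurrence up to L_{28} = 710647 and L_{27} = 439204:
L_{29} = L_{28} + L_{27} = 710647 + 439204 = 1149851
L_{30} = L_{29} + L_{28} = 1149851 + 710647 = 1860498
L_{31} = L_{30} + L_{29} = 1860498 + 1149851 = 3010349
L_{32} = L_{31} + L_{30} = 3010349 + 1860498 = 4870847
L_{33} = L_{32} + L_{31} = 4870847 + 3010349 = 7881196
L_{34} = L_{33} + L_{32} = 7881196 + 4870847 = 12752043
L_{35} = L_{34} + L_{33} = 12752043 + 7881196 = 20633239
L_{36} = L_{35} + L_{34} = 20633239 + 12752043 = 33385282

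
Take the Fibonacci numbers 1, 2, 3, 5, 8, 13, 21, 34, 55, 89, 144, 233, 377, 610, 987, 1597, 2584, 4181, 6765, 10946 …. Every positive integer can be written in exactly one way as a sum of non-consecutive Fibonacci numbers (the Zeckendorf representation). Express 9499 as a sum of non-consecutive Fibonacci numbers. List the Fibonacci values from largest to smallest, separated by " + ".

Repeatedly subtract the largest Fibonacci number that fits:
9499: greatest Fibonacci not exceeding it is 6765, leaving 2734
2734: greatest Fibonacci not exceeding it is 2584, leaving 150
150: greatest Fibonacci not exceeding it is 144, leaving 6
6: greatest Fibonacci not exceeding it is 5, leaving 1
1: greatest Fibonacci not exceeding it is 1, leaving 0
So 9499 = 6765 + 2584 + 144 + 5 + 1, with no two terms consecutive in the sequence.

6765 + 2584 + 144 + 5 + 1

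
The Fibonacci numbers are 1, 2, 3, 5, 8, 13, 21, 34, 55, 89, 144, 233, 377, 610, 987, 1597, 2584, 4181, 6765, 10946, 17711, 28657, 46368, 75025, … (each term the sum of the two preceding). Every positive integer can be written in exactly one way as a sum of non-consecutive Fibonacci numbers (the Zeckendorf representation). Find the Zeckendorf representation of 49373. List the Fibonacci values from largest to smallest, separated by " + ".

46368 + 2584 + 377 + 34 + 8 + 2

49373 − 46368 = 3005
3005 − 2584 = 421
421 − 377 = 44
44 − 34 = 10
10 − 8 = 2
2 − 2 = 0
So 49373 = 46368 + 2584 + 377 + 34 + 8 + 2, with no two terms consecutive in the sequence.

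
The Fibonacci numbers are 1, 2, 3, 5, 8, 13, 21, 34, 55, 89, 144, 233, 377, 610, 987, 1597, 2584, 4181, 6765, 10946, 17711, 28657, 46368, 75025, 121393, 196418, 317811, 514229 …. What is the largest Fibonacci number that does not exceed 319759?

317811

317811 ≤ 319759 < 514229, so the largest Fibonacci number not exceeding 319759 is 317811.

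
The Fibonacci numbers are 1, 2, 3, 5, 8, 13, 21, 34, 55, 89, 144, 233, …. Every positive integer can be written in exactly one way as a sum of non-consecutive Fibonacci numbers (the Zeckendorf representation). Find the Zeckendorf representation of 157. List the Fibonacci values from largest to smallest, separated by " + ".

144 + 13

Greedily peel off the largest Fibonacci term at each step:
take 144 (≤ 157); 157 − 144 = 13
take 13 (≤ 13); 13 − 13 = 0
So 157 = 144 + 13, with no two terms consecutive in the sequence.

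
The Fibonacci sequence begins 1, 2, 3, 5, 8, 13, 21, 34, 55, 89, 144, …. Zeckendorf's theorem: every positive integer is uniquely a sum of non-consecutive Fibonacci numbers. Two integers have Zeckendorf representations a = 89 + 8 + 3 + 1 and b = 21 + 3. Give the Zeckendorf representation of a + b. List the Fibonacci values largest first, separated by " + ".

89 + 34 + 2

The two numbers are 101 and 24, so their sum is 125.
125 − 89 = 36
36 − 34 = 2
2 − 2 = 0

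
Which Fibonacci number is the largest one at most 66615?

46368

46368 ≤ 66615 < 75025, so the largest Fibonacci number not exceeding 66615 is 46368.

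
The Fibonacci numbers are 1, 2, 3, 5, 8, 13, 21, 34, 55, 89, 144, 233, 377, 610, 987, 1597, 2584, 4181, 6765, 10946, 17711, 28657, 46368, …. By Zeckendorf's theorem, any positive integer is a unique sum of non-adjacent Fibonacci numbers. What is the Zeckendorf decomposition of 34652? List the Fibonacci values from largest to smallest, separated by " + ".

34652: greatest Fibonacci not exceeding it is 28657, leaving 5995
5995: greatest Fibonacci not exceeding it is 4181, leaving 1814
1814: greatest Fibonacci not exceeding it is 1597, leaving 217
217: greatest Fibonacci not exceeding it is 144, leaving 73
73: greatest Fibonacci not exceeding it is 55, leaving 18
18: greatest Fibonacci not exceeding it is 13, leaving 5
5: greatest Fibonacci not exceeding it is 5, leaving 0
So 34652 = 28657 + 4181 + 1597 + 144 + 55 + 13 + 5, with no two terms consecutive in the sequence.

28657 + 4181 + 1597 + 144 + 55 + 13 + 5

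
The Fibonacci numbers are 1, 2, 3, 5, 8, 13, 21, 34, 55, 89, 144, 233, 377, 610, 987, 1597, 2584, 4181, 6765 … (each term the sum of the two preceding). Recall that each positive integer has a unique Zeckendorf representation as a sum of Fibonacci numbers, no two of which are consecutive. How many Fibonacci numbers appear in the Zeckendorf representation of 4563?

Repeatedly subtract the largest Fibonacci number that fits:
4181 ≤ 4563 < 6765, so take 4181; remainder 382
377 ≤ 382 < 610, so take 377; remainder 5
5 ≤ 5 < 8, so take 5; remainder 0
4563 = 4181 + 377 + 5, which has 3 terms.

3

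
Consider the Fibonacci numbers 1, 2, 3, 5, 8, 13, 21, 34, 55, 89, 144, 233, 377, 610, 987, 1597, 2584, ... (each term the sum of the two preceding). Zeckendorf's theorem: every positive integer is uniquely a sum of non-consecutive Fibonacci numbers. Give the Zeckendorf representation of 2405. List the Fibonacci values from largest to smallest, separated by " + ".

1597 + 610 + 144 + 34 + 13 + 5 + 2

2405 − 1597 = 808
808 − 610 = 198
198 − 144 = 54
54 − 34 = 20
20 − 13 = 7
7 − 5 = 2
2 − 2 = 0
So 2405 = 1597 + 610 + 144 + 34 + 13 + 5 + 2, with no two terms consecutive in the sequence.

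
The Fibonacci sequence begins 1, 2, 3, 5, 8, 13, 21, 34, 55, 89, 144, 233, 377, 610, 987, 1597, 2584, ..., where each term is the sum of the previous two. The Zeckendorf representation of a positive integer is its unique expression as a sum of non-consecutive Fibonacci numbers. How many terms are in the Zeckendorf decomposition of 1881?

Greedy algorithm:
1881 − 1597 = 284
284 − 233 = 51
51 − 34 = 17
17 − 13 = 4
4 − 3 = 1
1 − 1 = 0
1881 = 1597 + 233 + 34 + 13 + 3 + 1, which has 6 terms.

6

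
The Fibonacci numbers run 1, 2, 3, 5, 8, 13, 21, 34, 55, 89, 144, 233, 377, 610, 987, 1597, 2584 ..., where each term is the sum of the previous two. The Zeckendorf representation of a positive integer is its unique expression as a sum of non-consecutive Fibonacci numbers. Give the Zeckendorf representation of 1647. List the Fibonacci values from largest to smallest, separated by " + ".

Greedy algorithm:
take 1597 (≤ 1647); 1647 − 1597 = 50
take 34 (≤ 50); 50 − 34 = 16
take 13 (≤ 16); 16 − 13 = 3
take 3 (≤ 3); 3 − 3 = 0
So 1647 = 1597 + 34 + 13 + 3, with no two terms consecutive in the sequence.

1597 + 34 + 13 + 3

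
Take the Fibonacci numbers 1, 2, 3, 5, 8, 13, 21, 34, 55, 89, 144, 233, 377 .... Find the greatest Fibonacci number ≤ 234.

233

233 ≤ 234 < 377, so the largest Fibonacci number not exceeding 234 is 233.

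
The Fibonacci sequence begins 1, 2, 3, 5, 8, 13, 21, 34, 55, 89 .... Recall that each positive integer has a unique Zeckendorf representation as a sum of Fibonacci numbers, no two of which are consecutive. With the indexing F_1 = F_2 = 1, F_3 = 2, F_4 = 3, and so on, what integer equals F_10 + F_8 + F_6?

84

F_10 + F_8 + F_6 = 55 + 21 + 8 = 84.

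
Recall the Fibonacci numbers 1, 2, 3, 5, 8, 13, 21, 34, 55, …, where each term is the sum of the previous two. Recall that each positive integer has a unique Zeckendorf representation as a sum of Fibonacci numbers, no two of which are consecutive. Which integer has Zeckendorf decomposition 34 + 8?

34 + 8 = 42.

42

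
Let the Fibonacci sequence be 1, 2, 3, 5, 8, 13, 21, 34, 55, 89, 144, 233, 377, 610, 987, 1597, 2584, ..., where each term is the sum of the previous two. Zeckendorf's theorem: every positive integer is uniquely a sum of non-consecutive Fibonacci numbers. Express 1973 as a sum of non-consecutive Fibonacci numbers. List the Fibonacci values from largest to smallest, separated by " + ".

1597 + 233 + 89 + 34 + 13 + 5 + 2

Repeatedly subtract the largest Fibonacci number that fits:
largest Fibonacci ≤ 1973 is 1597; 1973 − 1597 = 376
largest Fibonacci ≤ 376 is 233; 376 − 233 = 143
largest Fibonacci ≤ 143 is 89; 143 − 89 = 54
largest Fibonacci ≤ 54 is 34; 54 − 34 = 20
largest Fibonacci ≤ 20 is 13; 20 − 13 = 7
largest Fibonacci ≤ 7 is 5; 7 − 5 = 2
largest Fibonacci ≤ 2 is 2; 2 − 2 = 0
So 1973 = 1597 + 233 + 89 + 34 + 13 + 5 + 2, with no two terms consecutive in the sequence.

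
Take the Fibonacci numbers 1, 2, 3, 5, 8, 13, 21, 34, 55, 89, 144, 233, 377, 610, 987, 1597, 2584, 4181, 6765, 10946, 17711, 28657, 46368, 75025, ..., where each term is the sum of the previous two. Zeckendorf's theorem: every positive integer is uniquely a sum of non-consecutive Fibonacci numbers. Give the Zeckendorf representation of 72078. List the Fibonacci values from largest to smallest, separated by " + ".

46368 + 17711 + 6765 + 987 + 233 + 13 + 1

Greedily peel off the largest Fibonacci term at each step:
46368 ≤ 72078 < 75025, so take 46368; remainder 25710
17711 ≤ 25710 < 28657, so take 17711; remainder 7999
6765 ≤ 7999 < 10946, so take 6765; remainder 1234
987 ≤ 1234 < 1597, so take 987; remainder 247
233 ≤ 247 < 377, so take 233; remainder 14
13 ≤ 14 < 21, so take 13; remainder 1
1 ≤ 1 < 2, so take 1; remainder 0
So 72078 = 46368 + 17711 + 6765 + 987 + 233 + 13 + 1, with no two terms consecutive in the sequence.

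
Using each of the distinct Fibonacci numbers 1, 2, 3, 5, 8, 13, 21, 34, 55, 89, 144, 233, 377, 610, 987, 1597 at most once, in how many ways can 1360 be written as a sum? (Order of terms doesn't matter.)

Each representation comes from the Zeckendorf form by replacing some F_k with F_{k−1} + F_{k−2} where possible.
1360 = 987+233+89+34+13+3+1 = 987+233+89+34+8+5+3+1 = 610+377+233+89+34+13+3+1 = … (7 more), for 10 in all.

10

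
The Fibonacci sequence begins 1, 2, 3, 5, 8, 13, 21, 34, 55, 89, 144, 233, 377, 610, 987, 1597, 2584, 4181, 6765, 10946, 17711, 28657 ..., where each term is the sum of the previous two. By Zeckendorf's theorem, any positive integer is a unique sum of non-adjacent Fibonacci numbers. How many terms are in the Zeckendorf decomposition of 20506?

7

20506 − 17711 = 2795
2795 − 2584 = 211
211 − 144 = 67
67 − 55 = 12
12 − 8 = 4
4 − 3 = 1
1 − 1 = 0
20506 = 17711 + 2584 + 144 + 55 + 8 + 3 + 1, which has 7 terms.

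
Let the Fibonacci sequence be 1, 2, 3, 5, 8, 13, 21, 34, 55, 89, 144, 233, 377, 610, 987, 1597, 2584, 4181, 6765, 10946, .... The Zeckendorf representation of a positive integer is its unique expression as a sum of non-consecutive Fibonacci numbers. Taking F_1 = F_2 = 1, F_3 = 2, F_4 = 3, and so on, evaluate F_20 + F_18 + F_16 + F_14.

10713

F_20 + F_18 + F_16 + F_14 = 6765 + 2584 + 987 + 377 = 10713.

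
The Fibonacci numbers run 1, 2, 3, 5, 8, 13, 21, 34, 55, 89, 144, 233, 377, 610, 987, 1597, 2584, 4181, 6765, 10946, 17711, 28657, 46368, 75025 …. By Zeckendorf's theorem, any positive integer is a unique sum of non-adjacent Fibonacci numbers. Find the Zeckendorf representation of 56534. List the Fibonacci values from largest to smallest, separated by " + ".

46368 + 6765 + 2584 + 610 + 144 + 55 + 8

56534: greatest Fibonacci not exceeding it is 46368, leaving 10166
10166: greatest Fibonacci not exceeding it is 6765, leaving 3401
3401: greatest Fibonacci not exceeding it is 2584, leaving 817
817: greatest Fibonacci not exceeding it is 610, leaving 207
207: greatest Fibonacci not exceeding it is 144, leaving 63
63: greatest Fibonacci not exceeding it is 55, leaving 8
8: greatest Fibonacci not exceeding it is 8, leaving 0
So 56534 = 46368 + 6765 + 2584 + 610 + 144 + 55 + 8, with no two terms consecutive in the sequence.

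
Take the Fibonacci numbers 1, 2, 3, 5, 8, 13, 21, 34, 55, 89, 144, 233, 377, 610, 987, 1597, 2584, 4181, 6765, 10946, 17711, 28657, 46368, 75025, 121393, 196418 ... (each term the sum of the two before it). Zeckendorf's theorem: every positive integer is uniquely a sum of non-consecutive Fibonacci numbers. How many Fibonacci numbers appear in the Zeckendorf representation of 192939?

7

Repeatedly subtract the largest Fibonacci number that fits:
take 121393 (≤ 192939); 192939 − 121393 = 71546
take 46368 (≤ 71546); 71546 − 46368 = 25178
take 17711 (≤ 25178); 25178 − 17711 = 7467
take 6765 (≤ 7467); 7467 − 6765 = 702
take 610 (≤ 702); 702 − 610 = 92
take 89 (≤ 92); 92 − 89 = 3
take 3 (≤ 3); 3 − 3 = 0
192939 = 121393 + 46368 + 17711 + 6765 + 610 + 89 + 3, which has 7 terms.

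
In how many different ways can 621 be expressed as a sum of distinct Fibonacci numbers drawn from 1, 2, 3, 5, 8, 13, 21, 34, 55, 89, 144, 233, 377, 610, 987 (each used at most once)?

Each representation comes from the Zeckendorf form by replacing some F_k with F_{k−1} + F_{k−2} where possible.
621 = 610+8+3 = 610+8+2+1 = 377+233+8+3 = … (12 more), for 15 in all.

15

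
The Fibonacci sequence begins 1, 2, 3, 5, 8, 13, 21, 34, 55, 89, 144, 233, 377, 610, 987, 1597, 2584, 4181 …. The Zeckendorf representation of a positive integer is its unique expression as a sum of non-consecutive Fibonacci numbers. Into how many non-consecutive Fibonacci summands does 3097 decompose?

5

3097 − 2584 = 513
513 − 377 = 136
136 − 89 = 47
47 − 34 = 13
13 − 13 = 0
3097 = 2584 + 377 + 89 + 34 + 13, which has 5 terms.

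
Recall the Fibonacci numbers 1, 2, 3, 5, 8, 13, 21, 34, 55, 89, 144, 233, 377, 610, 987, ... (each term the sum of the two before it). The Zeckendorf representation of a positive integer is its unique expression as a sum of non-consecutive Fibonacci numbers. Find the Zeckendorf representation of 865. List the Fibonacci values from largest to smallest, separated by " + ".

610 + 233 + 21 + 1

865 − 610 = 255
255 − 233 = 22
22 − 21 = 1
1 − 1 = 0
So 865 = 610 + 233 + 21 + 1, with no two terms consecutive in the sequence.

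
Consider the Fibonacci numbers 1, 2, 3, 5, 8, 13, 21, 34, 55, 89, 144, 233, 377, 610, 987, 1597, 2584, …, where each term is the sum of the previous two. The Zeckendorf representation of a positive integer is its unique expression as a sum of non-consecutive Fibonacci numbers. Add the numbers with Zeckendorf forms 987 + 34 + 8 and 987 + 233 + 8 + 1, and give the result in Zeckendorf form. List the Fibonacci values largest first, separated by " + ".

1597 + 610 + 34 + 13 + 3 + 1

The two numbers are 1029 and 1229, so their sum is 2258.
Repeatedly subtract the largest Fibonacci number that fits:
take 1597 (≤ 2258); 2258 − 1597 = 661
take 610 (≤ 661); 661 − 610 = 51
take 34 (≤ 51); 51 − 34 = 17
take 13 (≤ 17); 17 − 13 = 4
take 3 (≤ 4); 4 − 3 = 1
take 1 (≤ 1); 1 − 1 = 0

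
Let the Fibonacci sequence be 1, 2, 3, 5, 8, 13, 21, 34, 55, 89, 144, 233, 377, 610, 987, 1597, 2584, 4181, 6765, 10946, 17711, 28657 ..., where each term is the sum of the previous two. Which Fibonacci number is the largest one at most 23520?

17711

17711 ≤ 23520 < 28657, so the largest Fibonacci number not exceeding 23520 is 17711.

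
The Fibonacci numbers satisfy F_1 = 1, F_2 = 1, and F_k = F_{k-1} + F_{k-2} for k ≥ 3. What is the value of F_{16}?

Iterating the recurrence up to F_{9} = 34 and F_{8} = 21:
F_{10} = F_{9} + F_{8} = 34 + 21 = 55
F_{11} = F_{10} + F_{9} = 55 + 34 = 89
F_{12} = F_{11} + F_{10} = 89 + 55 = 144
F_{13} = F_{12} + F_{11} = 144 + 89 = 233
F_{14} = F_{13} + F_{12} = 233 + 144 = 377
F_{15} = F_{14} + F_{13} = 377 + 233 = 610
F_{16} = F_{15} + F_{14} = 610 + 377 = 987

987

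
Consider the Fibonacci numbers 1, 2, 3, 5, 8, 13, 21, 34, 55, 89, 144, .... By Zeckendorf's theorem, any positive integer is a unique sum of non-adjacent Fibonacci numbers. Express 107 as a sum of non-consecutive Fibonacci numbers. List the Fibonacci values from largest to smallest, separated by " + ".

89 + 13 + 5

subtract 89 from 107: 18 remains
subtract 13 from 18: 5 remains
subtract 5 from 5: 0 remains
So 107 = 89 + 13 + 5, with no two terms consecutive in the sequence.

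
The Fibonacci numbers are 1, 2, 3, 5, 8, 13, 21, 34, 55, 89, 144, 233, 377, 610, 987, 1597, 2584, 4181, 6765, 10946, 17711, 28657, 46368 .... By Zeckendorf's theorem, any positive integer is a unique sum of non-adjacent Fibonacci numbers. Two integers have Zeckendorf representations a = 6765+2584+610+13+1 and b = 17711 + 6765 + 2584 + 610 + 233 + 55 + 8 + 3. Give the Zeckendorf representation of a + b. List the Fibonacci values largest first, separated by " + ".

28657 + 6765 + 1597 + 610 + 233 + 55 + 21 + 3 + 1

The two numbers are 9973 and 27969, so their sum is 37942.
Greedy algorithm:
take 28657 (≤ 37942); 37942 − 28657 = 9285
take 6765 (≤ 9285); 9285 − 6765 = 2520
take 1597 (≤ 2520); 2520 − 1597 = 923
take 610 (≤ 923); 923 − 610 = 313
take 233 (≤ 313); 313 − 233 = 80
take 55 (≤ 80); 80 − 55 = 25
take 21 (≤ 25); 25 − 21 = 4
take 3 (≤ 4); 4 − 3 = 1
take 1 (≤ 1); 1 − 1 = 0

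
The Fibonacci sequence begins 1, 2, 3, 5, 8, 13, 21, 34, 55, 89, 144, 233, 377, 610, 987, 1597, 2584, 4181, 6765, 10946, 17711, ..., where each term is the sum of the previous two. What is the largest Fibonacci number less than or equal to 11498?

10946 ≤ 11498 < 17711, so the largest Fibonacci number not exceeding 11498 is 10946.

10946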